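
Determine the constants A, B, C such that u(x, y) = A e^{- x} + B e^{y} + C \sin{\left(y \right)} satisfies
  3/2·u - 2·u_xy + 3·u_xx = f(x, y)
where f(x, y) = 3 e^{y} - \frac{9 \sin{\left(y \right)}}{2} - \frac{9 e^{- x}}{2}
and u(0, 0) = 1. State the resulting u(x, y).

Answer: u(x, y) = 2 e^{y} - 3 \sin{\left(y \right)} - e^{- x}

Derivation:
Substitute the ansatz u = A e^{- x} + B e^{y} + C \sin{\left(y \right)} into the left-hand side.
Derivatives of the ansatz:
  u_xy = 0
  u_xx = A e^{- x}
Term by term:
  3/2·u = \frac{3 A e^{- x}}{2} + \frac{3 B e^{y}}{2} + \frac{3 C \sin{\left(y \right)}}{2}
  -2·u_xy = 0
  3·u_xx = 3 A e^{- x}
So the left-hand side equals
  \frac{9 A e^{- x}}{2} + \frac{3 B e^{y}}{2} + \frac{3 C \sin{\left(y \right)}}{2}
This must equal f(x, y) = 3 e^{y} - \frac{9 \sin{\left(y \right)}}{2} - \frac{9 e^{- x}}{2} identically.
Matching coefficients of the independent functions:
  [e^{- x}]:  \frac{9 A}{2} = - \frac{9}{2}
  [e^{y}]:  \frac{3 B}{2} = 3
  [\sin{\left(y \right)}]:  \frac{3 C}{2} = - \frac{9}{2}
Solving: A = -1, B = 2, C = -3.
Check against the point condition:
  u(0, 0) = 1  ⟹  A + B = 1  ✓
Hence u(x, y) = 2 e^{y} - 3 \sin{\left(y \right)} - e^{- x}.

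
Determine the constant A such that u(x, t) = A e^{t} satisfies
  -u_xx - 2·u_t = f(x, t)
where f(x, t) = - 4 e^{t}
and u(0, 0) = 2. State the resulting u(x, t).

Answer: u(x, t) = 2 e^{t}

Derivation:
Substitute the ansatz u = A e^{t} into the left-hand side.
Derivatives of the ansatz:
  u_xx = 0
  u_t = A e^{t}
Term by term:
  -u_xx = 0
  -2·u_t = - 2 A e^{t}
So the left-hand side equals
  - 2 A e^{t}
This must equal f(x, t) = - 4 e^{t} identically.
Matching coefficients of the independent functions:
  [e^{t}]:  - 2 A = -4
Solving: A = 2.
Check against the point condition:
  u(0, 0) = 2  ⟹  A = 2  ✓
Hence u(x, t) = 2 e^{t}.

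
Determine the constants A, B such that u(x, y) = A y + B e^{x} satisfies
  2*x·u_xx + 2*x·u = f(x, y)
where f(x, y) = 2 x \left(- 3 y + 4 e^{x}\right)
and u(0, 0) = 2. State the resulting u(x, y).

Substitute the ansatz u = A y + B e^{x} into the left-hand side.
Derivatives of the ansatz:
  u_xx = B e^{x}
Term by term:
  2*x·u_xx = 2 B x e^{x}
  2*x·u = 2 A x y + 2 B x e^{x}
So the left-hand side equals
  2 A x y + 4 B x e^{x}
This must equal f(x, y) identically; expanded, f = - 6 x y + 8 x e^{x}.
Matching coefficients of the independent functions:
  [x y]:  2 A = -6
  [x e^{x}]:  4 B = 8
Solving: A = -3, B = 2.
Check against the point condition:
  u(0, 0) = 2  ⟹  B = 2  ✓
Hence u(x, y) = - 3 y + 2 e^{x}.

Answer: u(x, y) = - 3 y + 2 e^{x}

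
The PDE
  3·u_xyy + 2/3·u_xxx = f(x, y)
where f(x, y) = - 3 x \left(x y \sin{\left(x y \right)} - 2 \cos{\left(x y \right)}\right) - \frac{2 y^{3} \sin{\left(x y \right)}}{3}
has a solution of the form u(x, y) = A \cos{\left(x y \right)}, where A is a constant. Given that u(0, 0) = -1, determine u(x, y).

Answer: u(x, y) = - \cos{\left(x y \right)}

Derivation:
Substitute the ansatz u = A \cos{\left(x y \right)} into the left-hand side.
Derivatives of the ansatz:
  u_xyy = A x^{2} y \sin{\left(x y \right)} - 2 A x \cos{\left(x y \right)}
  u_xxx = A y^{3} \sin{\left(x y \right)}
Term by term:
  3·u_xyy = 3 A x^{2} y \sin{\left(x y \right)} - 6 A x \cos{\left(x y \right)}
  2/3·u_xxx = \frac{2 A y^{3} \sin{\left(x y \right)}}{3}
So the left-hand side equals
  3 A x^{2} y \sin{\left(x y \right)} - 6 A x \cos{\left(x y \right)} + \frac{2 A y^{3} \sin{\left(x y \right)}}{3}
This must equal f(x, y) identically; expanded, f = - 3 x^{2} y \sin{\left(x y \right)} + 6 x \cos{\left(x y \right)} - \frac{2 y^{3} \sin{\left(x y \right)}}{3}.
Matching coefficients of the independent functions:
  [x \cos{\left(x y \right)}]:  - 6 A = 6
  [y^{3} \sin{\left(x y \right)}]:  \frac{2 A}{3} = - \frac{2}{3}
  [x^{2} y \sin{\left(x y \right)}]:  3 A = -3
Solving: A = -1.
Check against the point condition:
  u(0, 0) = -1  ⟹  A = -1  ✓
Hence u(x, y) = - \cos{\left(x y \right)}.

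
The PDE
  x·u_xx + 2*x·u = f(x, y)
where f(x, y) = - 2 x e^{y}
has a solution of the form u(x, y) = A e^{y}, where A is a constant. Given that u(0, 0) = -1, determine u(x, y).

Answer: u(x, y) = - e^{y}

Derivation:
Substitute the ansatz u = A e^{y} into the left-hand side.
Derivatives of the ansatz:
  u_xx = 0
Term by term:
  x·u_xx = 0
  2*x·u = 2 A x e^{y}
So the left-hand side equals
  2 A x e^{y}
This must equal f(x, y) = - 2 x e^{y} identically.
Matching coefficients of the independent functions:
  [x e^{y}]:  2 A = -2
Solving: A = -1.
Check against the point condition:
  u(0, 0) = -1  ⟹  A = -1  ✓
Hence u(x, y) = - e^{y}.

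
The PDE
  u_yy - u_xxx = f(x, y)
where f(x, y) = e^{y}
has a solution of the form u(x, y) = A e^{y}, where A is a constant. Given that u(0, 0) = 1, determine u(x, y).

Substitute the ansatz u = A e^{y} into the left-hand side.
Derivatives of the ansatz:
  u_yy = A e^{y}
  u_xxx = 0
Term by term:
  u_yy = A e^{y}
  -u_xxx = 0
So the left-hand side equals
  A e^{y}
This must equal f(x, y) = e^{y} identically.
Matching coefficients of the independent functions:
  [e^{y}]:  A = 1
Solving: A = 1.
Check against the point condition:
  u(0, 0) = 1  ⟹  A = 1  ✓
Hence u(x, y) = e^{y}.

Answer: u(x, y) = e^{y}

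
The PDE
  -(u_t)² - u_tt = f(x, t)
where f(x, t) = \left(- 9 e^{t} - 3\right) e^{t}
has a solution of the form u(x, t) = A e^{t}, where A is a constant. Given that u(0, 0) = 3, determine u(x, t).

Substitute the ansatz u = A e^{t} into the left-hand side.
Derivatives of the ansatz:
  u_t = A e^{t}
  u_tt = A e^{t}
Term by term:
  -(u_t)² = - A^{2} e^{2 t}
  -u_tt = - A e^{t}
So the left-hand side equals
  - A^{2} e^{2 t} - A e^{t}
This must equal f(x, t) = \left(- 9 e^{t} - 3\right) e^{t} identically.
Matching coefficients of the independent functions:
  [e^{t}]:  - A = -3
  [e^{2 t}]:  - A^{2} = -9
Solving: A = 3.
Check against the point condition:
  u(0, 0) = 3  ⟹  A = 3  ✓
Hence u(x, t) = 3 e^{t}.

Answer: u(x, t) = 3 e^{t}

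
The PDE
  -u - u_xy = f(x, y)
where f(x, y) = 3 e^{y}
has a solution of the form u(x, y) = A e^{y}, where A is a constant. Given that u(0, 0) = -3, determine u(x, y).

Substitute the ansatz u = A e^{y} into the left-hand side.
Derivatives of the ansatz:
  u_xy = 0
Term by term:
  -u = - A e^{y}
  -u_xy = 0
So the left-hand side equals
  - A e^{y}
This must equal f(x, y) = 3 e^{y} identically.
Matching coefficients of the independent functions:
  [e^{y}]:  - A = 3
Solving: A = -3.
Check against the point condition:
  u(0, 0) = -3  ⟹  A = -3  ✓
Hence u(x, y) = - 3 e^{y}.

Answer: u(x, y) = - 3 e^{y}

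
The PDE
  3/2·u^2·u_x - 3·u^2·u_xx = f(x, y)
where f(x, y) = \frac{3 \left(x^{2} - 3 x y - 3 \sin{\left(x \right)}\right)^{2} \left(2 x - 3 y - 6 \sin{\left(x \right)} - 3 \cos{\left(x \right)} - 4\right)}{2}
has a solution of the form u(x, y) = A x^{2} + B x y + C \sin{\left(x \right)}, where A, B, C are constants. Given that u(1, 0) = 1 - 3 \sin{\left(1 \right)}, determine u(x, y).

Substitute the ansatz u = A x^{2} + B x y + C \sin{\left(x \right)} into the left-hand side.
Derivatives of the ansatz:
  u_x = 2 A x + B y + C \cos{\left(x \right)}
  u_xx = 2 A - C \sin{\left(x \right)}
Term by term:
  3/2·u^2·u_x = 3 A^{3} x^{5} + \frac{15 A^{2} B x^{4} y}{2} + \frac{3 A^{2} C x^{4} \cos{\left(x \right)}}{2} + 6 A^{2} C x^{3} \sin{\left(x \right)} + 6 A B^{2} x^{3} y^{2} + 3 A B C x^{3} y \cos{\left(x \right)} + 9 A B C x^{2} y \sin{\left(x \right)} + 3 A C^{2} x^{2} \sin{\left(x \right)} \cos{\left(x \right)} + 3 A C^{2} x \sin^{2}{\left(x \right)} + \frac{3 B^{3} x^{2} y^{3}}{2} + \frac{3 B^{2} C x^{2} y^{2} \cos{\left(x \right)}}{2} + 3 B^{2} C x y^{2} \sin{\left(x \right)} + 3 B C^{2} x y \sin{\left(x \right)} \cos{\left(x \right)} + \frac{3 B C^{2} y \sin^{2}{\left(x \right)}}{2} + \frac{3 C^{3} \sin^{2}{\left(x \right)} \cos{\left(x \right)}}{2}
  -3·u^2·u_xx = - 6 A^{3} x^{4} - 12 A^{2} B x^{3} y + 3 A^{2} C x^{4} \sin{\left(x \right)} - 12 A^{2} C x^{2} \sin{\left(x \right)} - 6 A B^{2} x^{2} y^{2} + 6 A B C x^{3} y \sin{\left(x \right)} - 12 A B C x y \sin{\left(x \right)} + 6 A C^{2} x^{2} \sin^{2}{\left(x \right)} - 6 A C^{2} \sin^{2}{\left(x \right)} + 3 B^{2} C x^{2} y^{2} \sin{\left(x \right)} + 6 B C^{2} x y \sin^{2}{\left(x \right)} + 3 C^{3} \sin^{3}{\left(x \right)}
Sum these and collect like terms in the independent variables.
This must equal f(x, y) identically; expanded, f = 3 x^{5} - \frac{45 x^{4} y}{2} - 9 x^{4} \sin{\left(x \right)} - \frac{9 x^{4} \cos{\left(x \right)}}{2} - 6 x^{4} + 54 x^{3} y^{2} + 54 x^{3} y \sin{\left(x \right)} + 27 x^{3} y \cos{\left(x \right)} + 36 x^{3} y - 18 x^{3} \sin{\left(x \right)} - \frac{81 x^{2} y^{3}}{2} - 81 x^{2} y^{2} \sin{\left(x \right)} - \frac{81 x^{2} y^{2} \cos{\left(x \right)}}{2} - 54 x^{2} y^{2} + 81 x^{2} y \sin{\left(x \right)} + 54 x^{2} \sin^{2}{\left(x \right)} + 27 x^{2} \sin{\left(x \right)} \cos{\left(x \right)} + 36 x^{2} \sin{\left(x \right)} - 81 x y^{2} \sin{\left(x \right)} - 162 x y \sin^{2}{\left(x \right)} - 81 x y \sin{\left(x \right)} \cos{\left(x \right)} - 108 x y \sin{\left(x \right)} + 27 x \sin^{2}{\left(x \right)} - \frac{81 y \sin^{2}{\left(x \right)}}{2} - 81 \sin^{3}{\left(x \right)} - \frac{81 \sin^{2}{\left(x \right)} \cos{\left(x \right)}}{2} - 54 \sin^{2}{\left(x \right)}.
Matching coefficients of the independent functions:
(each divided by its leading coefficient; functions giving the same equation are listed together)
  [x^{4}, x^{5}]:  A^{3} - 1 = 0
  [x \sin^{2}{\left(x \right)}, x^{2} \sin^{2}{\left(x \right)}, x^{2} \sin{\left(x \right)} \cos{\left(x \right)}, …]:  A C^{2} - 9 = 0
  [x^{2} y^{2}, x^{3} y^{2}]:  A B^{2} - 9 = 0
  [x^{2} y^{3}]:  B^{3} + 27 = 0
  [x^{2} \sin{\left(x \right)}, x^{3} \sin{\left(x \right)}, x^{4} \sin{\left(x \right)}, …]:  A^{2} C + 3 = 0
  [x^{3} y, x^{4} y]:  A^{2} B + 3 = 0
  [y \sin^{2}{\left(x \right)}, x y \sin^{2}{\left(x \right)}, x y \sin{\left(x \right)} \cos{\left(x \right)}]:  B C^{2} + 27 = 0
  [\sin^{2}{\left(x \right)} \cos{\left(x \right)}, \sin^{3}{\left(x \right)}]:  C^{3} + 27 = 0
  [x y \sin{\left(x \right)}, x^{2} y \sin{\left(x \right)}, x^{3} y \sin{\left(x \right)}, …]:  A B C - 9 = 0
  [x y^{2} \sin{\left(x \right)}, x^{2} y^{2} \sin{\left(x \right)}, x^{2} y^{2} \cos{\left(x \right)}]:  B^{2} C + 27 = 0
Solving: A = 1, B = -3, C = -3.
Check against the point condition:
  u(1, 0) = 1 - 3 \sin{\left(1 \right)}  ⟹  A + C \sin{\left(1 \right)} = 1 - 3 \sin{\left(1 \right)}  ✓
Hence u(x, y) = x^{2} - 3 x y - 3 \sin{\left(x \right)}.

Answer: u(x, y) = x^{2} - 3 x y - 3 \sin{\left(x \right)}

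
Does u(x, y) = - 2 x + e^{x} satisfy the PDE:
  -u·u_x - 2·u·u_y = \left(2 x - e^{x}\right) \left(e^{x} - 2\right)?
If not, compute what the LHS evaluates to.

Answer: Yes

Derivation:
Evaluate each term of the left-hand side for u = - 2 x + e^{x}.
Derivatives:
  u_x = e^{x} - 2
  u_y = 0
Terms:
  -u·u_x = \left(2 x - e^{x}\right) \left(e^{x} - 2\right)
  -2·u·u_y = 0
Sum: LHS = \left(2 x - e^{x}\right) \left(e^{x} - 2\right)
This is exactly the given right-hand side, so u is a solution.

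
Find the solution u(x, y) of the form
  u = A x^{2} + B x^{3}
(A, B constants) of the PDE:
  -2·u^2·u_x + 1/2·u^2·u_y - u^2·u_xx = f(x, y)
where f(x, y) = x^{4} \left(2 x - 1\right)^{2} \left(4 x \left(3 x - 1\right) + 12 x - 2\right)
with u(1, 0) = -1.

Answer: u(x, y) = - 2 x^{3} + x^{2}

Derivation:
Substitute the ansatz u = A x^{2} + B x^{3} into the left-hand side.
Derivatives of the ansatz:
  u_x = 2 A x + 3 B x^{2}
  u_y = 0
  u_xx = 2 A + 6 B x
Term by term:
  -2·u^2·u_x = - 4 A^{3} x^{5} - 14 A^{2} B x^{6} - 16 A B^{2} x^{7} - 6 B^{3} x^{8}
  1/2·u^2·u_y = 0
  -u^2·u_xx = - 2 A^{3} x^{4} - 10 A^{2} B x^{5} - 14 A B^{2} x^{6} - 6 B^{3} x^{7}
So the left-hand side equals
  - 4 A^{3} x^{5} - 2 A^{3} x^{4} - 14 A^{2} B x^{6} - 10 A^{2} B x^{5} - 16 A B^{2} x^{7} - 14 A B^{2} x^{6} - 6 B^{3} x^{8} - 6 B^{3} x^{7}
This must equal f(x, y) identically; expanded, f = 48 x^{8} - 16 x^{7} - 28 x^{6} + 16 x^{5} - 2 x^{4}.
Matching coefficients of the independent functions:
  [x^{4}]:  - 2 A^{3} = -2
  [x^{5}]:  - 4 A^{3} - 10 A^{2} B = 16
  [x^{6}]:  - 14 A^{2} B - 14 A B^{2} = -28
  [x^{7}]:  - 16 A B^{2} - 6 B^{3} = -16
  [x^{8}]:  - 6 B^{3} = 48
Solving: A = 1, B = -2.
Check against the point condition:
  u(1, 0) = -1  ⟹  A + B = -1  ✓
Hence u(x, y) = - 2 x^{3} + x^{2}.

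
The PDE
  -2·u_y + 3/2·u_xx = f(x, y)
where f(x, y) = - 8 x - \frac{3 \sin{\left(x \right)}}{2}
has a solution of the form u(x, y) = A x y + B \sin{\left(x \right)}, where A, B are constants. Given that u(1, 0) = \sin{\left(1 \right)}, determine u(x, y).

Substitute the ansatz u = A x y + B \sin{\left(x \right)} into the left-hand side.
Derivatives of the ansatz:
  u_y = A x
  u_xx = - B \sin{\left(x \right)}
Term by term:
  -2·u_y = - 2 A x
  3/2·u_xx = - \frac{3 B \sin{\left(x \right)}}{2}
So the left-hand side equals
  - 2 A x - \frac{3 B \sin{\left(x \right)}}{2}
This must equal f(x, y) = - 8 x - \frac{3 \sin{\left(x \right)}}{2} identically.
Matching coefficients of the independent functions:
  [x]:  - 2 A = -8
  [\sin{\left(x \right)}]:  - \frac{3 B}{2} = - \frac{3}{2}
Solving: A = 4, B = 1.
Check against the point condition:
  u(1, 0) = \sin{\left(1 \right)}  ⟹  B \sin{\left(1 \right)} = \sin{\left(1 \right)}  ✓
Hence u(x, y) = 4 x y + \sin{\left(x \right)}.

Answer: u(x, y) = 4 x y + \sin{\left(x \right)}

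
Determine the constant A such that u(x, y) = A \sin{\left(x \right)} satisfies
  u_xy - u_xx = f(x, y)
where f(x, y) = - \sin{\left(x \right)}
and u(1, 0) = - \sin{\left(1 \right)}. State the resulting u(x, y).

Answer: u(x, y) = - \sin{\left(x \right)}

Derivation:
Substitute the ansatz u = A \sin{\left(x \right)} into the left-hand side.
Derivatives of the ansatz:
  u_xy = 0
  u_xx = - A \sin{\left(x \right)}
Term by term:
  u_xy = 0
  -u_xx = A \sin{\left(x \right)}
So the left-hand side equals
  A \sin{\left(x \right)}
This must equal f(x, y) = - \sin{\left(x \right)} identically.
Matching coefficients of the independent functions:
  [\sin{\left(x \right)}]:  A = -1
Solving: A = -1.
Check against the point condition:
  u(1, 0) = - \sin{\left(1 \right)}  ⟹  A \sin{\left(1 \right)} = - \sin{\left(1 \right)}  ✓
Hence u(x, y) = - \sin{\left(x \right)}.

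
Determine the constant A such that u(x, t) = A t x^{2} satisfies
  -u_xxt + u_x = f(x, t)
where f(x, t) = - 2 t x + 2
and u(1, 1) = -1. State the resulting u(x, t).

Substitute the ansatz u = A t x^{2} into the left-hand side.
Derivatives of the ansatz:
  u_xxt = 2 A
  u_x = 2 A t x
Term by term:
  -u_xxt = - 2 A
  u_x = 2 A t x
So the left-hand side equals
  2 A t x - 2 A
This must equal f(x, t) = - 2 t x + 2 identically.
Matching coefficients of the independent functions:
  [constant term]:  - 2 A = 2
  [t x]:  2 A = -2
Solving: A = -1.
Check against the point condition:
  u(1, 1) = -1  ⟹  A = -1  ✓
Hence u(x, t) = - t x^{2}.

Answer: u(x, t) = - t x^{2}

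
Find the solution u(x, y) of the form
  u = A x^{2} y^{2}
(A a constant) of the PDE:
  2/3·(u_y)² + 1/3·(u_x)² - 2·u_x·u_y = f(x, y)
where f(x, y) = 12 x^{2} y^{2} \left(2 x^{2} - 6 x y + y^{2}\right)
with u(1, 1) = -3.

Substitute the ansatz u = A x^{2} y^{2} into the left-hand side.
Derivatives of the ansatz:
  u_y = 2 A x^{2} y
  u_x = 2 A x y^{2}
Term by term:
  2/3·(u_y)² = \frac{8 A^{2} x^{4} y^{2}}{3}
  1/3·(u_x)² = \frac{4 A^{2} x^{2} y^{4}}{3}
  -2·u_x·u_y = - 8 A^{2} x^{3} y^{3}
So the left-hand side equals
  \frac{8 A^{2} x^{4} y^{2}}{3} - 8 A^{2} x^{3} y^{3} + \frac{4 A^{2} x^{2} y^{4}}{3}
This must equal f(x, y) identically; expanded, f = 24 x^{4} y^{2} - 72 x^{3} y^{3} + 12 x^{2} y^{4}.
Matching coefficients of the independent functions:
  [x^{2} y^{4}]:  \frac{4 A^{2}}{3} = 12
  [x^{3} y^{3}]:  - 8 A^{2} = -72
  [x^{4} y^{2}]:  \frac{8 A^{2}}{3} = 24
These equations allow (A) = (-3) or (3).
Impose the point condition(s):
  u(1, 1) = -3  ⟹  A = -3
Only A = -3 satisfies everything.
Hence u(x, y) = - 3 x^{2} y^{2}.

Answer: u(x, y) = - 3 x^{2} y^{2}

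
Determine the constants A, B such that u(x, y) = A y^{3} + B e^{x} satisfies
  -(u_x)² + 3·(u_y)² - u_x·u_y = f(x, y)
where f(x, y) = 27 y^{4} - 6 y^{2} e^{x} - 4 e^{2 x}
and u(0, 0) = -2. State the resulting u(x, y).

Answer: u(x, y) = - y^{3} - 2 e^{x}

Derivation:
Substitute the ansatz u = A y^{3} + B e^{x} into the left-hand side.
Derivatives of the ansatz:
  u_x = B e^{x}
  u_y = 3 A y^{2}
Term by term:
  -(u_x)² = - B^{2} e^{2 x}
  3·(u_y)² = 27 A^{2} y^{4}
  -u_x·u_y = - 3 A B y^{2} e^{x}
So the left-hand side equals
  27 A^{2} y^{4} - 3 A B y^{2} e^{x} - B^{2} e^{2 x}
This must equal f(x, y) = 27 y^{4} - 6 y^{2} e^{x} - 4 e^{2 x} identically.
Matching coefficients of the independent functions:
  [y^{4}]:  27 A^{2} = 27
  [y^{2} e^{x}]:  - 3 A B = -6
  [e^{2 x}]:  - B^{2} = -4
These equations allow (A, B) = (-1, -2) or (1, 2).
Impose the point condition(s):
  u(0, 0) = -2  ⟹  B = -2
Only A = -1, B = -2 satisfies everything.
Hence u(x, y) = - y^{3} - 2 e^{x}.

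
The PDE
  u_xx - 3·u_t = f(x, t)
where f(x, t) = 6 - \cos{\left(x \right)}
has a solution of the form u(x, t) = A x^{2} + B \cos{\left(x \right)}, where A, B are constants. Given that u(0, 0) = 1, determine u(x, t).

Answer: u(x, t) = 3 x^{2} + \cos{\left(x \right)}

Derivation:
Substitute the ansatz u = A x^{2} + B \cos{\left(x \right)} into the left-hand side.
Derivatives of the ansatz:
  u_xx = 2 A - B \cos{\left(x \right)}
  u_t = 0
Term by term:
  u_xx = 2 A - B \cos{\left(x \right)}
  -3·u_t = 0
So the left-hand side equals
  2 A - B \cos{\left(x \right)}
This must equal f(x, t) = 6 - \cos{\left(x \right)} identically.
Matching coefficients of the independent functions:
  [constant term]:  2 A = 6
  [\cos{\left(x \right)}]:  - B = -1
Solving: A = 3, B = 1.
Check against the point condition:
  u(0, 0) = 1  ⟹  B = 1  ✓
Hence u(x, t) = 3 x^{2} + \cos{\left(x \right)}.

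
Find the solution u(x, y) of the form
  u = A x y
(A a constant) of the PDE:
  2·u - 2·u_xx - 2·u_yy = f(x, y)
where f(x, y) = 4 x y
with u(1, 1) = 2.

Substitute the ansatz u = A x y into the left-hand side.
Derivatives of the ansatz:
  u_xx = 0
  u_yy = 0
Term by term:
  2·u = 2 A x y
  -2·u_xx = 0
  -2·u_yy = 0
So the left-hand side equals
  2 A x y
This must equal f(x, y) = 4 x y identically.
Matching coefficients of the independent functions:
  [x y]:  2 A = 4
Solving: A = 2.
Check against the point condition:
  u(1, 1) = 2  ⟹  A = 2  ✓
Hence u(x, y) = 2 x y.

Answer: u(x, y) = 2 x y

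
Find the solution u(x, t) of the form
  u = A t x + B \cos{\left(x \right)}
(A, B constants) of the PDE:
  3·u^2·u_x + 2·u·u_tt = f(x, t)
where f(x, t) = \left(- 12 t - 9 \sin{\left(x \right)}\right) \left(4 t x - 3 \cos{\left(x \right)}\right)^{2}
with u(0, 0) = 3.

Substitute the ansatz u = A t x + B \cos{\left(x \right)} into the left-hand side.
Derivatives of the ansatz:
  u_x = A t - B \sin{\left(x \right)}
  u_tt = 0
Term by term:
  3·u^2·u_x = 3 A^{3} t^{3} x^{2} - 3 A^{2} B t^{2} x^{2} \sin{\left(x \right)} + 6 A^{2} B t^{2} x \cos{\left(x \right)} - 6 A B^{2} t x \sin{\left(x \right)} \cos{\left(x \right)} + 3 A B^{2} t \cos^{2}{\left(x \right)} - 3 B^{3} \sin{\left(x \right)} \cos^{2}{\left(x \right)}
  2·u·u_tt = 0
So the left-hand side equals
  3 A^{3} t^{3} x^{2} - 3 A^{2} B t^{2} x^{2} \sin{\left(x \right)} + 6 A^{2} B t^{2} x \cos{\left(x \right)} - 6 A B^{2} t x \sin{\left(x \right)} \cos{\left(x \right)} + 3 A B^{2} t \cos^{2}{\left(x \right)} - 3 B^{3} \sin{\left(x \right)} \cos^{2}{\left(x \right)}
This must equal f(x, t) identically; expanded, f = - 192 t^{3} x^{2} - 144 t^{2} x^{2} \sin{\left(x \right)} + 288 t^{2} x \cos{\left(x \right)} + 216 t x \sin{\left(x \right)} \cos{\left(x \right)} - 108 t \cos^{2}{\left(x \right)} - 81 \sin{\left(x \right)} \cos^{2}{\left(x \right)}.
Matching coefficients of the independent functions:
  [t \cos^{2}{\left(x \right)}]:  3 A B^{2} = -108
  [t^{3} x^{2}]:  3 A^{3} = -192
  [\sin{\left(x \right)} \cos^{2}{\left(x \right)}]:  - 3 B^{3} = -81
  [t^{2} x \cos{\left(x \right)}]:  6 A^{2} B = 288
  [t^{2} x^{2} \sin{\left(x \right)}]:  - 3 A^{2} B = -144
  [t x \sin{\left(x \right)} \cos{\left(x \right)}]:  - 6 A B^{2} = 216
Solving: A = -4, B = 3.
Check against the point condition:
  u(0, 0) = 3  ⟹  B = 3  ✓
Hence u(x, t) = - 4 t x + 3 \cos{\left(x \right)}.

Answer: u(x, t) = - 4 t x + 3 \cos{\left(x \right)}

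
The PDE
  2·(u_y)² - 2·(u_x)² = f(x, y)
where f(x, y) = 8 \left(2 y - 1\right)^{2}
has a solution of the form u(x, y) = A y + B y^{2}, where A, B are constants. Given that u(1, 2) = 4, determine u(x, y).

Substitute the ansatz u = A y + B y^{2} into the left-hand side.
Derivatives of the ansatz:
  u_y = A + 2 B y
  u_x = 0
Term by term:
  2·(u_y)² = 2 A^{2} + 8 A B y + 8 B^{2} y^{2}
  -2·(u_x)² = 0
So the left-hand side equals
  2 A^{2} + 8 A B y + 8 B^{2} y^{2}
This must equal f(x, y) identically; expanded, f = 32 y^{2} - 32 y + 8.
Matching coefficients of the independent functions:
  [constant term]:  2 A^{2} = 8
  [y]:  8 A B = -32
  [y^{2}]:  8 B^{2} = 32
These equations allow (A, B) = (-2, 2) or (2, -2).
Impose the point condition(s):
  u(1, 2) = 4  ⟹  2 A + 4 B = 4
Only A = -2, B = 2 satisfies everything.
Hence u(x, y) = 2 y^{2} - 2 y.

Answer: u(x, y) = 2 y^{2} - 2 y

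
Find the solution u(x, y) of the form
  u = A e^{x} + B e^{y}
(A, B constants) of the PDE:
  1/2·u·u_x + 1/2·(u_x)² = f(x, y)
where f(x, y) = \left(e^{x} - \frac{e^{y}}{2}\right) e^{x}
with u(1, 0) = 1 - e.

Substitute the ansatz u = A e^{x} + B e^{y} into the left-hand side.
Derivatives of the ansatz:
  u_x = A e^{x}
Term by term:
  1/2·u·u_x = \frac{A^{2} e^{2 x}}{2} + \frac{A B e^{x} e^{y}}{2}
  1/2·(u_x)² = \frac{A^{2} e^{2 x}}{2}
So the left-hand side equals
  A^{2} e^{2 x} + \frac{A B e^{x} e^{y}}{2}
This must equal f(x, y) = \left(e^{x} - \frac{e^{y}}{2}\right) e^{x} identically.
Matching coefficients of the independent functions:
  [e^{x} e^{y}]:  \frac{A B}{2} = - \frac{1}{2}
  [e^{2 x}]:  A^{2} = 1
These equations allow (A, B) = (-1, 1) or (1, -1).
Impose the point condition(s):
  u(1, 0) = 1 - e  ⟹  e A + B = 1 - e
Only A = -1, B = 1 satisfies everything.
Hence u(x, y) = - e^{x} + e^{y}.

Answer: u(x, y) = - e^{x} + e^{y}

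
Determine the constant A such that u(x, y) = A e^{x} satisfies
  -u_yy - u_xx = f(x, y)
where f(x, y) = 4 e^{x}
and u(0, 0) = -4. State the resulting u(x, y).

Answer: u(x, y) = - 4 e^{x}

Derivation:
Substitute the ansatz u = A e^{x} into the left-hand side.
Derivatives of the ansatz:
  u_yy = 0
  u_xx = A e^{x}
Term by term:
  -u_yy = 0
  -u_xx = - A e^{x}
So the left-hand side equals
  - A e^{x}
This must equal f(x, y) = 4 e^{x} identically.
Matching coefficients of the independent functions:
  [e^{x}]:  - A = 4
Solving: A = -4.
Check against the point condition:
  u(0, 0) = -4  ⟹  A = -4  ✓
Hence u(x, y) = - 4 e^{x}.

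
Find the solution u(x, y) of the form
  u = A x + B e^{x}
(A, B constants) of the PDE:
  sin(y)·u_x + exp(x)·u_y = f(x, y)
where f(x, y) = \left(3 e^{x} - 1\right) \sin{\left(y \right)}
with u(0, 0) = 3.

Answer: u(x, y) = - x + 3 e^{x}

Derivation:
Substitute the ansatz u = A x + B e^{x} into the left-hand side.
Derivatives of the ansatz:
  u_x = A + B e^{x}
  u_y = 0
Term by term:
  sin(y)·u_x = A \sin{\left(y \right)} + B e^{x} \sin{\left(y \right)}
  exp(x)·u_y = 0
So the left-hand side equals
  A \sin{\left(y \right)} + B e^{x} \sin{\left(y \right)}
This must equal f(x, y) identically; expanded, f = 3 e^{x} \sin{\left(y \right)} - \sin{\left(y \right)}.
Matching coefficients of the independent functions:
  [e^{x} \sin{\left(y \right)}]:  B = 3
  [\sin{\left(y \right)}]:  A = -1
Solving: A = -1, B = 3.
Check against the point condition:
  u(0, 0) = 3  ⟹  B = 3  ✓
Hence u(x, y) = - x + 3 e^{x}.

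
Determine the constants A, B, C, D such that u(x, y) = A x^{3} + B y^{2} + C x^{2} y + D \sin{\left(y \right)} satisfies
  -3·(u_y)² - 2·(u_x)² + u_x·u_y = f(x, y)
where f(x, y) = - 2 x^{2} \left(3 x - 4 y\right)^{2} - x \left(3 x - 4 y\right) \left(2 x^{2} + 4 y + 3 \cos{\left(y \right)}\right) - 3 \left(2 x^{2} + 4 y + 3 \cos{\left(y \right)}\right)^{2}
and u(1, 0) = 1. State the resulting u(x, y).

Substitute the ansatz u = A x^{3} + B y^{2} + C x^{2} y + D \sin{\left(y \right)} into the left-hand side.
Derivatives of the ansatz:
  u_y = 2 B y + C x^{2} + D \cos{\left(y \right)}
  u_x = 3 A x^{2} + 2 C x y
Term by term:
  -3·(u_y)² = - 12 B^{2} y^{2} - 12 B C x^{2} y - 12 B D y \cos{\left(y \right)} - 3 C^{2} x^{4} - 6 C D x^{2} \cos{\left(y \right)} - 3 D^{2} \cos^{2}{\left(y \right)}
  -2·(u_x)² = - 18 A^{2} x^{4} - 24 A C x^{3} y - 8 C^{2} x^{2} y^{2}
  u_x·u_y = 6 A B x^{2} y + 3 A C x^{4} + 3 A D x^{2} \cos{\left(y \right)} + 4 B C x y^{2} + 2 C^{2} x^{3} y + 2 C D x y \cos{\left(y \right)}
So the left-hand side equals
  - 18 A^{2} x^{4} + 6 A B x^{2} y + 3 A C x^{4} - 24 A C x^{3} y + 3 A D x^{2} \cos{\left(y \right)} - 12 B^{2} y^{2} - 12 B C x^{2} y + 4 B C x y^{2} - 12 B D y \cos{\left(y \right)} - 3 C^{2} x^{4} + 2 C^{2} x^{3} y - 8 C^{2} x^{2} y^{2} - 6 C D x^{2} \cos{\left(y \right)} + 2 C D x y \cos{\left(y \right)} - 3 D^{2} \cos^{2}{\left(y \right)}
This must equal f(x, y) identically; expanded, f = - 36 x^{4} + 56 x^{3} y - 32 x^{2} y^{2} - 60 x^{2} y - 45 x^{2} \cos{\left(y \right)} + 16 x y^{2} + 12 x y \cos{\left(y \right)} - 48 y^{2} - 72 y \cos{\left(y \right)} - 27 \cos^{2}{\left(y \right)}.
Matching coefficients of the independent functions:
  [x^{4}]:  - 18 A^{2} + 3 A C - 3 C^{2} = -36
  [y^{2}]:  - 12 B^{2} = -48
  [x y^{2}]:  4 B C = 16
  [x^{2} y]:  6 A B - 12 B C = -60
  [x^{2} y^{2}]:  - 8 C^{2} = -32
  [x^{2} \cos{\left(y \right)}]:  3 A D - 6 C D = -45
  [x^{3} y]:  - 24 A C + 2 C^{2} = 56
  [y \cos{\left(y \right)}]:  - 12 B D = -72
  [x y \cos{\left(y \right)}]:  2 C D = 12
  [\cos^{2}{\left(y \right)}]:  - 3 D^{2} = -27
These equations allow (A, B, C, D) = (-1, 2, 2, 3) or (1, -2, -2, -3).
Impose the point condition(s):
  u(1, 0) = 1  ⟹  A = 1
Only A = 1, B = -2, C = -2, D = -3 satisfies everything.
Hence u(x, y) = x^{3} - 2 x^{2} y - 2 y^{2} - 3 \sin{\left(y \right)}.

Answer: u(x, y) = x^{3} - 2 x^{2} y - 2 y^{2} - 3 \sin{\left(y \right)}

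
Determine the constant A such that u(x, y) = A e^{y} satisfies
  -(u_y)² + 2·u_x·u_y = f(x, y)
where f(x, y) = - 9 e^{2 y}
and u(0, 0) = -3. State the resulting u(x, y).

Substitute the ansatz u = A e^{y} into the left-hand side.
Derivatives of the ansatz:
  u_y = A e^{y}
  u_x = 0
Term by term:
  -(u_y)² = - A^{2} e^{2 y}
  2·u_x·u_y = 0
So the left-hand side equals
  - A^{2} e^{2 y}
This must equal f(x, y) = - 9 e^{2 y} identically.
Matching coefficients of the independent functions:
  [e^{2 y}]:  - A^{2} = -9
These equations allow (A) = (-3) or (3).
Impose the point condition(s):
  u(0, 0) = -3  ⟹  A = -3
Only A = -3 satisfies everything.
Hence u(x, y) = - 3 e^{y}.

Answer: u(x, y) = - 3 e^{y}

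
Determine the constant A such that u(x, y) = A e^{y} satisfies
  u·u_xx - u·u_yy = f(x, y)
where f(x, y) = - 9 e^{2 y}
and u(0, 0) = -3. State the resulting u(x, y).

Substitute the ansatz u = A e^{y} into the left-hand side.
Derivatives of the ansatz:
  u_xx = 0
  u_yy = A e^{y}
Term by term:
  u·u_xx = 0
  -u·u_yy = - A^{2} e^{2 y}
So the left-hand side equals
  - A^{2} e^{2 y}
This must equal f(x, y) = - 9 e^{2 y} identically.
Matching coefficients of the independent functions:
  [e^{2 y}]:  - A^{2} = -9
These equations allow (A) = (-3) or (3).
Impose the point condition(s):
  u(0, 0) = -3  ⟹  A = -3
Only A = -3 satisfies everything.
Hence u(x, y) = - 3 e^{y}.

Answer: u(x, y) = - 3 e^{y}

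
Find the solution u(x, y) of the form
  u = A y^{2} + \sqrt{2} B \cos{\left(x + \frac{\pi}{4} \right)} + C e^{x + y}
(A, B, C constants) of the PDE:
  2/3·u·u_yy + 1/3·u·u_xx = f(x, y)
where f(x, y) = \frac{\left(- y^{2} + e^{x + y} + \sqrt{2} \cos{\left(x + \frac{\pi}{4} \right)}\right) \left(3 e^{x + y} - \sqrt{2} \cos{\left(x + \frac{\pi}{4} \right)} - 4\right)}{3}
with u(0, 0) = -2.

Answer: u(x, y) = y^{2} - e^{x + y} - \sqrt{2} \cos{\left(x + \frac{\pi}{4} \right)}

Derivation:
Substitute the ansatz u = A y^{2} + \sqrt{2} B \cos{\left(x + \frac{\pi}{4} \right)} + C e^{x + y} into the left-hand side.
Derivatives of the ansatz:
  u_yy = 2 A + C e^{x} e^{y}
  u_xx = - \sqrt{2} B \cos{\left(x + \frac{\pi}{4} \right)} + C e^{x} e^{y}
Term by term:
  2/3·u·u_yy = \frac{4 A^{2} y^{2}}{3} + \frac{4 \sqrt{2} A B \cos{\left(x + \frac{\pi}{4} \right)}}{3} + \frac{2 A C y^{2} e^{x} e^{y}}{3} + \frac{4 A C e^{x} e^{y}}{3} + \frac{2 \sqrt{2} B C e^{x} e^{y} \cos{\left(x + \frac{\pi}{4} \right)}}{3} + \frac{2 C^{2} e^{2 x} e^{2 y}}{3}
  1/3·u·u_xx = - \frac{\sqrt{2} A B y^{2} \cos{\left(x + \frac{\pi}{4} \right)}}{3} + \frac{A C y^{2} e^{x} e^{y}}{3} - \frac{2 B^{2} \cos^{2}{\left(x + \frac{\pi}{4} \right)}}{3} + \frac{C^{2} e^{2 x} e^{2 y}}{3}
So the left-hand side equals
  \frac{4 A^{2} y^{2}}{3} - \frac{\sqrt{2} A B y^{2} \cos{\left(x + \frac{\pi}{4} \right)}}{3} + \frac{4 \sqrt{2} A B \cos{\left(x + \frac{\pi}{4} \right)}}{3} + A C y^{2} e^{x} e^{y} + \frac{4 A C e^{x} e^{y}}{3} - \frac{2 B^{2} \cos^{2}{\left(x + \frac{\pi}{4} \right)}}{3} + \frac{2 \sqrt{2} B C e^{x} e^{y} \cos{\left(x + \frac{\pi}{4} \right)}}{3} + C^{2} e^{2 x} e^{2 y}
This must equal f(x, y) identically; expanded, f = - y^{2} e^{x} e^{y} + \frac{\sqrt{2} y^{2} \cos{\left(x + \frac{\pi}{4} \right)}}{3} + \frac{4 y^{2}}{3} + e^{2 x} e^{2 y} + \frac{2 \sqrt{2} e^{x} e^{y} \cos{\left(x + \frac{\pi}{4} \right)}}{3} - \frac{4 e^{x} e^{y}}{3} - \frac{2 \cos^{2}{\left(x + \frac{\pi}{4} \right)}}{3} - \frac{4 \sqrt{2} \cos{\left(x + \frac{\pi}{4} \right)}}{3}.
Matching coefficients of the independent functions:
  [y^{2}]:  \frac{4 A^{2}}{3} = \frac{4}{3}
  [\sqrt{2} \cos{\left(x + \frac{\pi}{4} \right)}]:  \frac{4 A B}{3} = - \frac{4}{3}
  [e^{x} e^{y}]:  \frac{4 A C}{3} = - \frac{4}{3}
  [e^{2 x} e^{2 y}]:  C^{2} = 1
  [\sqrt{2} y^{2} \cos{\left(x + \frac{\pi}{4} \right)}]:  - \frac{A B}{3} = \frac{1}{3}
  [y^{2} e^{x} e^{y}]:  A C = -1
  [\sqrt{2} e^{x} e^{y} \cos{\left(x + \frac{\pi}{4} \right)}]:  \frac{2 B C}{3} = \frac{2}{3}
  [\cos^{2}{\left(x + \frac{\pi}{4} \right)}]:  - \frac{2 B^{2}}{3} = - \frac{2}{3}
These equations allow (A, B, C) = (-1, 1, 1) or (1, -1, -1).
Impose the point condition(s):
  u(0, 0) = -2  ⟹  B + C = -2
Only A = 1, B = -1, C = -1 satisfies everything.
Hence u(x, y) = y^{2} - e^{x + y} - \sqrt{2} \cos{\left(x + \frac{\pi}{4} \right)}.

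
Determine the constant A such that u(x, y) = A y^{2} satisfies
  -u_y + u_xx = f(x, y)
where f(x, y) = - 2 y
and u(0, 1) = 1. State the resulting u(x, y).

Substitute the ansatz u = A y^{2} into the left-hand side.
Derivatives of the ansatz:
  u_y = 2 A y
  u_xx = 0
Term by term:
  -u_y = - 2 A y
  u_xx = 0
So the left-hand side equals
  - 2 A y
This must equal f(x, y) = - 2 y identically.
Matching coefficients of the independent functions:
  [y]:  - 2 A = -2
Solving: A = 1.
Check against the point condition:
  u(0, 1) = 1  ⟹  A = 1  ✓
Hence u(x, y) = y^{2}.

Answer: u(x, y) = y^{2}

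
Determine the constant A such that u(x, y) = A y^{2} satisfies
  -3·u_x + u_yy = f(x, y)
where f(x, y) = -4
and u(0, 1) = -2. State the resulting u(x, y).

Substitute the ansatz u = A y^{2} into the left-hand side.
Derivatives of the ansatz:
  u_x = 0
  u_yy = 2 A
Term by term:
  -3·u_x = 0
  u_yy = 2 A
So the left-hand side equals
  2 A
This must equal f(x, y) = -4 identically.
Matching coefficients of the independent functions:
  [constant term]:  2 A = -4
Solving: A = -2.
Check against the point condition:
  u(0, 1) = -2  ⟹  A = -2  ✓
Hence u(x, y) = - 2 y^{2}.

Answer: u(x, y) = - 2 y^{2}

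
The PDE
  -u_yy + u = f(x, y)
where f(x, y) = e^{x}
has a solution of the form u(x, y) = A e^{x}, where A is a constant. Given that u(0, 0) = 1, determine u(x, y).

Substitute the ansatz u = A e^{x} into the left-hand side.
Derivatives of the ansatz:
  u_yy = 0
Term by term:
  -u_yy = 0
  u = A e^{x}
So the left-hand side equals
  A e^{x}
This must equal f(x, y) = e^{x} identically.
Matching coefficients of the independent functions:
  [e^{x}]:  A = 1
Solving: A = 1.
Check against the point condition:
  u(0, 0) = 1  ⟹  A = 1  ✓
Hence u(x, y) = e^{x}.

Answer: u(x, y) = e^{x}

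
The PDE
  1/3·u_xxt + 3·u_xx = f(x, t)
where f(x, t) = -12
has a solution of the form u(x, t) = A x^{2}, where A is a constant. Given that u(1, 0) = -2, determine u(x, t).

Substitute the ansatz u = A x^{2} into the left-hand side.
Derivatives of the ansatz:
  u_xxt = 0
  u_xx = 2 A
Term by term:
  1/3·u_xxt = 0
  3·u_xx = 6 A
So the left-hand side equals
  6 A
This must equal f(x, t) = -12 identically.
Matching coefficients of the independent functions:
  [constant term]:  6 A = -12
Solving: A = -2.
Check against the point condition:
  u(1, 0) = -2  ⟹  A = -2  ✓
Hence u(x, t) = - 2 x^{2}.

Answer: u(x, t) = - 2 x^{2}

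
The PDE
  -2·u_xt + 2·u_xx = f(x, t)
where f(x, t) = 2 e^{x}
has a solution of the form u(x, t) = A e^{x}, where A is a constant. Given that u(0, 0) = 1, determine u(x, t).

Substitute the ansatz u = A e^{x} into the left-hand side.
Derivatives of the ansatz:
  u_xt = 0
  u_xx = A e^{x}
Term by term:
  -2·u_xt = 0
  2·u_xx = 2 A e^{x}
So the left-hand side equals
  2 A e^{x}
This must equal f(x, t) = 2 e^{x} identically.
Matching coefficients of the independent functions:
  [e^{x}]:  2 A = 2
Solving: A = 1.
Check against the point condition:
  u(0, 0) = 1  ⟹  A = 1  ✓
Hence u(x, t) = e^{x}.

Answer: u(x, t) = e^{x}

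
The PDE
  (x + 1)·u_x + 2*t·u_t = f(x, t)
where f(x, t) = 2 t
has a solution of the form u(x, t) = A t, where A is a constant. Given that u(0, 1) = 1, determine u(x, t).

Substitute the ansatz u = A t into the left-hand side.
Derivatives of the ansatz:
  u_x = 0
  u_t = A
Term by term:
  (x + 1)·u_x = 0
  2*t·u_t = 2 A t
So the left-hand side equals
  2 A t
This must equal f(x, t) = 2 t identically.
Matching coefficients of the independent functions:
  [t]:  2 A = 2
Solving: A = 1.
Check against the point condition:
  u(0, 1) = 1  ⟹  A = 1  ✓
Hence u(x, t) = t.

Answer: u(x, t) = t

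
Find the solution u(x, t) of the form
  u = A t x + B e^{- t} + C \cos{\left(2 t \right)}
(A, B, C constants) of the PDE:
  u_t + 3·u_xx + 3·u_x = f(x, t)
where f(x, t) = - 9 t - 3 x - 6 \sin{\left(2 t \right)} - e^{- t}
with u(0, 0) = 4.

Answer: u(x, t) = - 3 t x + 3 \cos{\left(2 t \right)} + e^{- t}

Derivation:
Substitute the ansatz u = A t x + B e^{- t} + C \cos{\left(2 t \right)} into the left-hand side.
Derivatives of the ansatz:
  u_t = A x - B e^{- t} - 2 C \sin{\left(2 t \right)}
  u_xx = 0
  u_x = A t
Term by term:
  u_t = A x - B e^{- t} - 2 C \sin{\left(2 t \right)}
  3·u_xx = 0
  3·u_x = 3 A t
So the left-hand side equals
  3 A t + A x - B e^{- t} - 2 C \sin{\left(2 t \right)}
This must equal f(x, t) = - 9 t - 3 x - 6 \sin{\left(2 t \right)} - e^{- t} identically.
Matching coefficients of the independent functions:
  [t]:  3 A = -9
  [x]:  A = -3
  [e^{- t}]:  - B = -1
  [\sin{\left(2 t \right)}]:  - 2 C = -6
Solving: A = -3, B = 1, C = 3.
Check against the point condition:
  u(0, 0) = 4  ⟹  B + C = 4  ✓
Hence u(x, t) = - 3 t x + 3 \cos{\left(2 t \right)} + e^{- t}.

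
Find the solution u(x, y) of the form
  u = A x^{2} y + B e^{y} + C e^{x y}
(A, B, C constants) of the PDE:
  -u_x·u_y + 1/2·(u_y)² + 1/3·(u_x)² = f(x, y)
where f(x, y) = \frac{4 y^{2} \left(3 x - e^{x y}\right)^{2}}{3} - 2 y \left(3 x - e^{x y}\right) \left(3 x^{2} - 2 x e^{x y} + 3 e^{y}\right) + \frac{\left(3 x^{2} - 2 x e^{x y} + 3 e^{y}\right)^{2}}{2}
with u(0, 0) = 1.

Substitute the ansatz u = A x^{2} y + B e^{y} + C e^{x y} into the left-hand side.
Derivatives of the ansatz:
  u_x = 2 A x y + C y e^{x y}
  u_y = A x^{2} + B e^{y} + C x e^{x y}
Term by term:
  -u_x·u_y = - 2 A^{2} x^{3} y - 2 A B x y e^{y} - 3 A C x^{2} y e^{x y} - B C y e^{y} e^{x y} - C^{2} x y e^{2 x y}
  1/2·(u_y)² = \frac{A^{2} x^{4}}{2} + A B x^{2} e^{y} + A C x^{3} e^{x y} + \frac{B^{2} e^{2 y}}{2} + B C x e^{y} e^{x y} + \frac{C^{2} x^{2} e^{2 x y}}{2}
  1/3·(u_x)² = \frac{4 A^{2} x^{2} y^{2}}{3} + \frac{4 A C x y^{2} e^{x y}}{3} + \frac{C^{2} y^{2} e^{2 x y}}{3}
So the left-hand side equals
  \frac{A^{2} x^{4}}{2} - 2 A^{2} x^{3} y + \frac{4 A^{2} x^{2} y^{2}}{3} + A B x^{2} e^{y} - 2 A B x y e^{y} + A C x^{3} e^{x y} - 3 A C x^{2} y e^{x y} + \frac{4 A C x y^{2} e^{x y}}{3} + \frac{B^{2} e^{2 y}}{2} + B C x e^{y} e^{x y} - B C y e^{y} e^{x y} + \frac{C^{2} x^{2} e^{2 x y}}{2} - C^{2} x y e^{2 x y} + \frac{C^{2} y^{2} e^{2 x y}}{3}
This must equal f(x, y) identically; expanded, f = \frac{9 x^{4}}{2} - 18 x^{3} y - 6 x^{3} e^{x y} + 12 x^{2} y^{2} + 18 x^{2} y e^{x y} + 9 x^{2} e^{y} + 2 x^{2} e^{2 x y} - 8 x y^{2} e^{x y} - 18 x y e^{y} - 4 x y e^{2 x y} - 6 x e^{y} e^{x y} + \frac{4 y^{2} e^{2 x y}}{3} + 6 y e^{y} e^{x y} + \frac{9 e^{2 y}}{2}.
Matching coefficients of the independent functions:
  [x^{4}]:  \frac{A^{2}}{2} = \frac{9}{2}
  [x^{2} y^{2}]:  \frac{4 A^{2}}{3} = 12
  [x^{2} e^{y}]:  A B = 9
  [x^{2} e^{2 x y}]:  \frac{C^{2}}{2} = 2
  [x^{3} y]:  - 2 A^{2} = -18
  [x^{3} e^{x y}]:  A C = -6
  [y^{2} e^{2 x y}]:  \frac{C^{2}}{3} = \frac{4}{3}
  [x y e^{y}]:  - 2 A B = -18
  [x y e^{2 x y}]:  - C^{2} = -4
  [x y^{2} e^{x y}]:  \frac{4 A C}{3} = -8
  [x e^{y} e^{x y}]:  B C = -6
  [x^{2} y e^{x y}]:  - 3 A C = 18
  [y e^{y} e^{x y}]:  - B C = 6
  [e^{2 y}]:  \frac{B^{2}}{2} = \frac{9}{2}
These equations allow (A, B, C) = (-3, -3, 2) or (3, 3, -2).
Impose the point condition(s):
  u(0, 0) = 1  ⟹  B + C = 1
Only A = 3, B = 3, C = -2 satisfies everything.
Hence u(x, y) = 3 x^{2} y + 3 e^{y} - 2 e^{x y}.

Answer: u(x, y) = 3 x^{2} y + 3 e^{y} - 2 e^{x y}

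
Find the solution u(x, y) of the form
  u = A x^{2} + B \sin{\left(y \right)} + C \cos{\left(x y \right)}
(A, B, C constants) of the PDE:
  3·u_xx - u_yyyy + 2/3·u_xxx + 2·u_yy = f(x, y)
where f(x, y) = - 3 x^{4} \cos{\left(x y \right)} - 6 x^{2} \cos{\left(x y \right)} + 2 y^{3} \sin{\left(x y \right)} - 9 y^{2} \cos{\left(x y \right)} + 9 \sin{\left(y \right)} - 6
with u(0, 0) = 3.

Answer: u(x, y) = - x^{2} - 3 \sin{\left(y \right)} + 3 \cos{\left(x y \right)}

Derivation:
Substitute the ansatz u = A x^{2} + B \sin{\left(y \right)} + C \cos{\left(x y \right)} into the left-hand side.
Derivatives of the ansatz:
  u_xx = 2 A - C y^{2} \cos{\left(x y \right)}
  u_yyyy = B \sin{\left(y \right)} + C x^{4} \cos{\left(x y \right)}
  u_xxx = C y^{3} \sin{\left(x y \right)}
  u_yy = - B \sin{\left(y \right)} - C x^{2} \cos{\left(x y \right)}
Term by term:
  3·u_xx = 6 A - 3 C y^{2} \cos{\left(x y \right)}
  -u_yyyy = - B \sin{\left(y \right)} - C x^{4} \cos{\left(x y \right)}
  2/3·u_xxx = \frac{2 C y^{3} \sin{\left(x y \right)}}{3}
  2·u_yy = - 2 B \sin{\left(y \right)} - 2 C x^{2} \cos{\left(x y \right)}
So the left-hand side equals
  6 A - 3 B \sin{\left(y \right)} - C x^{4} \cos{\left(x y \right)} - 2 C x^{2} \cos{\left(x y \right)} + \frac{2 C y^{3} \sin{\left(x y \right)}}{3} - 3 C y^{2} \cos{\left(x y \right)}
This must equal f(x, y) = - 3 x^{4} \cos{\left(x y \right)} - 6 x^{2} \cos{\left(x y \right)} + 2 y^{3} \sin{\left(x y \right)} - 9 y^{2} \cos{\left(x y \right)} + 9 \sin{\left(y \right)} - 6 identically.
Matching coefficients of the independent functions:
  [constant term]:  6 A = -6
  [x^{2} \cos{\left(x y \right)}]:  - 2 C = -6
  [x^{4} \cos{\left(x y \right)}]:  - C = -3
  [y^{2} \cos{\left(x y \right)}]:  - 3 C = -9
  [y^{3} \sin{\left(x y \right)}]:  \frac{2 C}{3} = 2
  [\sin{\left(y \right)}]:  - 3 B = 9
Solving: A = -1, B = -3, C = 3.
Check against the point condition:
  u(0, 0) = 3  ⟹  C = 3  ✓
Hence u(x, y) = - x^{2} - 3 \sin{\left(y \right)} + 3 \cos{\left(x y \right)}.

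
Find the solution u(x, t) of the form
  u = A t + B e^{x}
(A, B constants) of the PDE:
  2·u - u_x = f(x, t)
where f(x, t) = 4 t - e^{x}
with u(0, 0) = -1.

Substitute the ansatz u = A t + B e^{x} into the left-hand side.
Derivatives of the ansatz:
  u_x = B e^{x}
Term by term:
  2·u = 2 A t + 2 B e^{x}
  -u_x = - B e^{x}
So the left-hand side equals
  2 A t + B e^{x}
This must equal f(x, t) = 4 t - e^{x} identically.
Matching coefficients of the independent functions:
  [t]:  2 A = 4
  [e^{x}]:  B = -1
Solving: A = 2, B = -1.
Check against the point condition:
  u(0, 0) = -1  ⟹  B = -1  ✓
Hence u(x, t) = 2 t - e^{x}.

Answer: u(x, t) = 2 t - e^{x}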